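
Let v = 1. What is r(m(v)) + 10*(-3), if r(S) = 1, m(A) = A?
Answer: -29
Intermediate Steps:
r(m(v)) + 10*(-3) = 1 + 10*(-3) = 1 - 30 = -29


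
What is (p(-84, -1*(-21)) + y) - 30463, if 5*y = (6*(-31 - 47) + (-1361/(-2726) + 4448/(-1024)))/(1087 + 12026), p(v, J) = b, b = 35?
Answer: -87014456121089/2859683040 ≈ -30428.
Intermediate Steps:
p(v, J) = 35
y = -20579969/2859683040 (y = ((6*(-31 - 47) + (-1361/(-2726) + 4448/(-1024)))/(1087 + 12026))/5 = ((6*(-78) + (-1361*(-1/2726) + 4448*(-1/1024)))/13113)/5 = ((-468 + (1361/2726 - 139/32))*(1/13113))/5 = ((-468 - 167681/43616)*(1/13113))/5 = (-20579969/43616*1/13113)/5 = (⅕)*(-20579969/571936608) = -20579969/2859683040 ≈ -0.0071966)
(p(-84, -1*(-21)) + y) - 30463 = (35 - 20579969/2859683040) - 30463 = 100068326431/2859683040 - 30463 = -87014456121089/2859683040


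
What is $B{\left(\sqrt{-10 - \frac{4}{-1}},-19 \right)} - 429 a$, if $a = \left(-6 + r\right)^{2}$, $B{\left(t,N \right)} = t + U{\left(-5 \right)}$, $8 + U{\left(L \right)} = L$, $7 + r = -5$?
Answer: $-139009 + i \sqrt{6} \approx -1.3901 \cdot 10^{5} + 2.4495 i$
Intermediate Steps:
$r = -12$ ($r = -7 - 5 = -12$)
$U{\left(L \right)} = -8 + L$
$B{\left(t,N \right)} = -13 + t$ ($B{\left(t,N \right)} = t - 13 = -13 + t$)
$a = 324$ ($a = \left(-6 - 12\right)^{2} = \left(-18\right)^{2} = 324$)
$B{\left(\sqrt{-10 - \frac{4}{-1}},-19 \right)} - 429 a = \left(-13 + \sqrt{-10 - \frac{4}{-1}}\right) - 138996 = \left(-13 + \sqrt{-10 - -4}\right) - 138996 = \left(-13 + \sqrt{-10 + 4}\right) - 138996 = \left(-13 + \sqrt{-6}\right) - 138996 = \left(-13 + i \sqrt{6}\right) - 138996 = -139009 + i \sqrt{6}$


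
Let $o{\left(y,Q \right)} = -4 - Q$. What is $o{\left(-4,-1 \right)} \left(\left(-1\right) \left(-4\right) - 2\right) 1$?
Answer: $-6$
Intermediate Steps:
$o{\left(-4,-1 \right)} \left(\left(-1\right) \left(-4\right) - 2\right) 1 = \left(-4 - -1\right) \left(\left(-1\right) \left(-4\right) - 2\right) 1 = \left(-4 + 1\right) \left(4 - 2\right) 1 = - 3 \cdot 2 \cdot 1 = \left(-3\right) 2 = -6$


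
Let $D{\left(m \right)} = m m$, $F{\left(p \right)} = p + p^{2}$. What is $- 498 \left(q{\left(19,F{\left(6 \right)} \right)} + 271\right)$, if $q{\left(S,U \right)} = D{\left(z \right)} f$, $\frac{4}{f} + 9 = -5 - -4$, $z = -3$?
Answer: $- \frac{665826}{5} \approx -1.3317 \cdot 10^{5}$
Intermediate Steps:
$f = - \frac{2}{5}$ ($f = \frac{4}{-9 - 1} = \frac{4}{-10} = 4 \left(- \frac{1}{10}\right) = - \frac{2}{5} \approx -0.4$)
$D{\left(m \right)} = m^{2}$
$q{\left(S,U \right)} = - \frac{18}{5}$ ($q{\left(S,U \right)} = \left(-3\right)^{2} \left(- \frac{2}{5}\right) = 9 \left(- \frac{2}{5}\right) = - \frac{18}{5}$)
$- 498 \left(q{\left(19,F{\left(6 \right)} \right)} + 271\right) = - 498 \left(- \frac{18}{5} + 271\right) = \left(-498\right) \frac{1337}{5} = - \frac{665826}{5}$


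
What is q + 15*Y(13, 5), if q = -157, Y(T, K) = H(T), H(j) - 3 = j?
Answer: 83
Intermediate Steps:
H(j) = 3 + j
Y(T, K) = 3 + T
q + 15*Y(13, 5) = -157 + 15*(3 + 13) = -157 + 15*16 = -157 + 240 = 83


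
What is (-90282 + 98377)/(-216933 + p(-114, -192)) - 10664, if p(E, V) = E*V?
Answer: -415993595/39009 ≈ -10664.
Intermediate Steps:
(-90282 + 98377)/(-216933 + p(-114, -192)) - 10664 = (-90282 + 98377)/(-216933 - 114*(-192)) - 10664 = 8095/(-216933 + 21888) - 10664 = 8095/(-195045) - 10664 = 8095*(-1/195045) - 10664 = -1619/39009 - 10664 = -415993595/39009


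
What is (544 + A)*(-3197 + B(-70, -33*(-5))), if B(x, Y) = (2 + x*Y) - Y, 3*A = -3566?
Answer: 9611980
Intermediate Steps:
A = -3566/3 (A = (⅓)*(-3566) = -3566/3 ≈ -1188.7)
B(x, Y) = 2 - Y + Y*x (B(x, Y) = (2 + Y*x) - Y = 2 - Y + Y*x)
(544 + A)*(-3197 + B(-70, -33*(-5))) = (544 - 3566/3)*(-3197 + (2 - (-33)*(-5) - 33*(-5)*(-70))) = -1934*(-3197 + (2 - 1*165 + 165*(-70)))/3 = -1934*(-3197 + (2 - 165 - 11550))/3 = -1934*(-3197 - 11713)/3 = -1934/3*(-14910) = 9611980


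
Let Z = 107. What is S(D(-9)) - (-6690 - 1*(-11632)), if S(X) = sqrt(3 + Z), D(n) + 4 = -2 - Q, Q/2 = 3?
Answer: -4942 + sqrt(110) ≈ -4931.5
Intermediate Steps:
Q = 6 (Q = 2*3 = 6)
D(n) = -12 (D(n) = -4 + (-2 - 1*6) = -4 + (-2 - 6) = -4 - 8 = -12)
S(X) = sqrt(110) (S(X) = sqrt(3 + 107) = sqrt(110))
S(D(-9)) - (-6690 - 1*(-11632)) = sqrt(110) - (-6690 - 1*(-11632)) = sqrt(110) - (-6690 + 11632) = sqrt(110) - 1*4942 = sqrt(110) - 4942 = -4942 + sqrt(110)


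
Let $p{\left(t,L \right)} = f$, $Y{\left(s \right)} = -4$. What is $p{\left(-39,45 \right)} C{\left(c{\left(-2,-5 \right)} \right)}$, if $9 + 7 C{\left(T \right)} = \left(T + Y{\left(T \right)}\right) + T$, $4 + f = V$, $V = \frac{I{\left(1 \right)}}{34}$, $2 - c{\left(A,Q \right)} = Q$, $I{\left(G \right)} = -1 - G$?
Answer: $- \frac{69}{119} \approx -0.57983$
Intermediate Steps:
$c{\left(A,Q \right)} = 2 - Q$
$V = - \frac{1}{17}$ ($V = \frac{-1 - 1}{34} = \left(-1 - 1\right) \frac{1}{34} = \left(-2\right) \frac{1}{34} = - \frac{1}{17} \approx -0.058824$)
$f = - \frac{69}{17}$ ($f = -4 - \frac{1}{17} = - \frac{69}{17} \approx -4.0588$)
$p{\left(t,L \right)} = - \frac{69}{17}$
$C{\left(T \right)} = - \frac{13}{7} + \frac{2 T}{7}$ ($C{\left(T \right)} = - \frac{9}{7} + \frac{\left(T - 4\right) + T}{7} = - \frac{9}{7} + \frac{\left(-4 + T\right) + T}{7} = - \frac{9}{7} + \frac{-4 + 2 T}{7} = - \frac{9}{7} + \left(- \frac{4}{7} + \frac{2 T}{7}\right) = - \frac{13}{7} + \frac{2 T}{7}$)
$p{\left(-39,45 \right)} C{\left(c{\left(-2,-5 \right)} \right)} = - \frac{69 \left(- \frac{13}{7} + \frac{2 \left(2 - -5\right)}{7}\right)}{17} = - \frac{69 \left(- \frac{13}{7} + \frac{2 \left(2 + 5\right)}{7}\right)}{17} = - \frac{69 \left(- \frac{13}{7} + \frac{2}{7} \cdot 7\right)}{17} = - \frac{69 \left(- \frac{13}{7} + 2\right)}{17} = \left(- \frac{69}{17}\right) \frac{1}{7} = - \frac{69}{119}$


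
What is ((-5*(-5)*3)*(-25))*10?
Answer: -18750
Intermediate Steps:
((-5*(-5)*3)*(-25))*10 = ((25*3)*(-25))*10 = (75*(-25))*10 = -1875*10 = -18750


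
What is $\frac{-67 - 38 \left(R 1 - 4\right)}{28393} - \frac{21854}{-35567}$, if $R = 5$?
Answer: $\frac{88109441}{144264833} \approx 0.61075$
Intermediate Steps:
$\frac{-67 - 38 \left(R 1 - 4\right)}{28393} - \frac{21854}{-35567} = \frac{-67 - 38 \left(5 \cdot 1 - 4\right)}{28393} - \frac{21854}{-35567} = \left(-67 - 38 \left(5 - 4\right)\right) \frac{1}{28393} - - \frac{3122}{5081} = \left(-67 - 38\right) \frac{1}{28393} + \frac{3122}{5081} = \left(-105\right) \frac{1}{28393} + \frac{3122}{5081} = - \frac{105}{28393} + \frac{3122}{5081} = \frac{88109441}{144264833}$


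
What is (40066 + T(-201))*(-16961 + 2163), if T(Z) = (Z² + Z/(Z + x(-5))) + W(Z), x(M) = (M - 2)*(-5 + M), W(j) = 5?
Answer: -156001004334/131 ≈ -1.1908e+9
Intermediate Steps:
x(M) = (-5 + M)*(-2 + M) (x(M) = (-2 + M)*(-5 + M) = (-5 + M)*(-2 + M))
T(Z) = 5 + Z² + Z/(70 + Z) (T(Z) = (Z² + Z/(Z + (10 + (-5)² - 7*(-5)))) + 5 = (Z² + Z/(Z + (10 + 25 + 35))) + 5 = (Z² + Z/(Z + 70)) + 5 = (Z² + Z/(70 + Z)) + 5 = 5 + Z² + Z/(70 + Z))
(40066 + T(-201))*(-16961 + 2163) = (40066 + (350 + (-201)³ + 6*(-201) + 70*(-201)²)/(70 - 201))*(-16961 + 2163) = (40066 + (350 - 8120601 - 1206 + 70*40401)/(-131))*(-14798) = (40066 - (350 - 8120601 - 1206 + 2828070)/131)*(-14798) = (40066 - 1/131*(-5293387))*(-14798) = (40066 + 5293387/131)*(-14798) = (10542033/131)*(-14798) = -156001004334/131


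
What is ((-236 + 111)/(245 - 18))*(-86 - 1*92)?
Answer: 22250/227 ≈ 98.018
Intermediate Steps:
((-236 + 111)/(245 - 18))*(-86 - 1*92) = (-125/227)*(-86 - 92) = -125*1/227*(-178) = -125/227*(-178) = 22250/227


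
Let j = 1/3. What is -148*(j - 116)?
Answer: 51356/3 ≈ 17119.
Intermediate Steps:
j = ⅓ ≈ 0.33333
-148*(j - 116) = -148*(⅓ - 116) = -148*(-347/3) = 51356/3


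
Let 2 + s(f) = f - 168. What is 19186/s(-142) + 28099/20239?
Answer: -189769283/3157284 ≈ -60.105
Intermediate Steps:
s(f) = -170 + f (s(f) = -2 + (f - 168) = -2 + (-168 + f) = -170 + f)
19186/s(-142) + 28099/20239 = 19186/(-170 - 142) + 28099/20239 = 19186/(-312) + 28099*(1/20239) = 19186*(-1/312) + 28099/20239 = -9593/156 + 28099/20239 = -189769283/3157284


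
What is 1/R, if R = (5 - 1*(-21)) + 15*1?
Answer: 1/41 ≈ 0.024390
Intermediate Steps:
R = 41 (R = (5 + 21) + 15 = 26 + 15 = 41)
1/R = 1/41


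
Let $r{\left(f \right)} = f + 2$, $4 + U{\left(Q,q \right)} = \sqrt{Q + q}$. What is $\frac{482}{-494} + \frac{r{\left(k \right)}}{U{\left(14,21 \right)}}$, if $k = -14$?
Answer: $- \frac{865}{247} - \frac{12 \sqrt{35}}{19} \approx -7.2385$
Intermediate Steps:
$U{\left(Q,q \right)} = -4 + \sqrt{Q + q}$
$r{\left(f \right)} = 2 + f$
$\frac{482}{-494} + \frac{r{\left(k \right)}}{U{\left(14,21 \right)}} = \frac{482}{-494} + \frac{2 - 14}{-4 + \sqrt{14 + 21}} = 482 \left(- \frac{1}{494}\right) - \frac{12}{-4 + \sqrt{35}} = - \frac{241}{247} - \frac{12}{-4 + \sqrt{35}}$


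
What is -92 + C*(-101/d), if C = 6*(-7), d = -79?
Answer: -11510/79 ≈ -145.70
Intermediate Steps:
C = -42
-92 + C*(-101/d) = -92 - (-4242)/(-79) = -92 - (-4242)*(-1)/79 = -92 - 42*101/79 = -92 - 4242/79 = -11510/79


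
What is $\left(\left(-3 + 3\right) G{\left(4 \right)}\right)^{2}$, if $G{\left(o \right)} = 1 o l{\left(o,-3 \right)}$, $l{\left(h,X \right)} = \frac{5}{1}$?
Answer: $0$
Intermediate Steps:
$l{\left(h,X \right)} = 5$ ($l{\left(h,X \right)} = 5 \cdot 1 = 5$)
$G{\left(o \right)} = 5 o$ ($G{\left(o \right)} = 1 o 5 = o 5 = 5 o$)
$\left(\left(-3 + 3\right) G{\left(4 \right)}\right)^{2} = \left(\left(-3 + 3\right) 5 \cdot 4\right)^{2} = \left(0 \cdot 20\right)^{2} = 0^{2} = 0$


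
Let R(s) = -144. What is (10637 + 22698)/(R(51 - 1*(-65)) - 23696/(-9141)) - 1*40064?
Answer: -52091762147/1292608 ≈ -40300.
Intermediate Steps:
(10637 + 22698)/(R(51 - 1*(-65)) - 23696/(-9141)) - 1*40064 = (10637 + 22698)/(-144 - 23696/(-9141)) - 1*40064 = 33335/(-144 - 23696*(-1/9141)) - 40064 = 33335/(-144 + 23696/9141) - 40064 = 33335/(-1292608/9141) - 40064 = 33335*(-9141/1292608) - 40064 = -304715235/1292608 - 40064 = -52091762147/1292608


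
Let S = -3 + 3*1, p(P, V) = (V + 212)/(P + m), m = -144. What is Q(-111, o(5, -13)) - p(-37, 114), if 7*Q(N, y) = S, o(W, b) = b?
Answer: 326/181 ≈ 1.8011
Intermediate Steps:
p(P, V) = (212 + V)/(-144 + P) (p(P, V) = (V + 212)/(P - 144) = (212 + V)/(-144 + P))
S = 0 (S = -3 + 3 = 0)
Q(N, y) = 0 (Q(N, y) = (1/7)*0 = 0)
Q(-111, o(5, -13)) - p(-37, 114) = 0 - (212 + 114)/(-144 - 37) = 0 - 326/(-181) = 0 - (-1)*326/181 = 0 - 1*(-326/181) = 0 + 326/181 = 326/181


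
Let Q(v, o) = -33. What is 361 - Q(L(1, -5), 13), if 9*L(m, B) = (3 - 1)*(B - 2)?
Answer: 394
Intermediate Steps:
L(m, B) = -4/9 + 2*B/9 (L(m, B) = ((3 - 1)*(B - 2))/9 = (2*(-2 + B))/9 = (-4 + 2*B)/9 = -4/9 + 2*B/9)
361 - Q(L(1, -5), 13) = 361 - 1*(-33) = 361 + 33 = 394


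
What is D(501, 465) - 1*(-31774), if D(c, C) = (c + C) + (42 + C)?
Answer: 33247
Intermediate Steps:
D(c, C) = 42 + c + 2*C (D(c, C) = (C + c) + (42 + C) = 42 + c + 2*C)
D(501, 465) - 1*(-31774) = (42 + 501 + 2*465) - 1*(-31774) = (42 + 501 + 930) + 31774 = 1473 + 31774 = 33247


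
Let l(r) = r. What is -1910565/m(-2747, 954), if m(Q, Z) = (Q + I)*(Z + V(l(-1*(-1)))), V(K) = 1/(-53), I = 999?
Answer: 101259945/88380628 ≈ 1.1457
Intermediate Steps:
V(K) = -1/53
m(Q, Z) = (999 + Q)*(-1/53 + Z) (m(Q, Z) = (Q + 999)*(Z - 1/53) = (999 + Q)*(-1/53 + Z))
-1910565/m(-2747, 954) = -1910565/(-999/53 + 999*954 - 1/53*(-2747) - 2747*954) = -1910565/(-999/53 + 953046 + 2747/53 - 2620638) = -1910565/(-88380628/53) = -1910565*(-53/88380628) = 101259945/88380628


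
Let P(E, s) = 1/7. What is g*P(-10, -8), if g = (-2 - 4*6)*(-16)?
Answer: 416/7 ≈ 59.429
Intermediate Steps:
P(E, s) = 1/7
g = 416 (g = (-2 - 24)*(-16) = -26*(-16) = 416)
g*P(-10, -8) = 416*(1/7) = 416/7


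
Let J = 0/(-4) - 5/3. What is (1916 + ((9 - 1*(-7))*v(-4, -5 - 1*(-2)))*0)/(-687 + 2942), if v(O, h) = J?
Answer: 1916/2255 ≈ 0.84967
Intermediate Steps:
J = -5/3 (J = 0*(-¼) - 5*⅓ = 0 - 5/3 = -5/3 ≈ -1.6667)
v(O, h) = -5/3
(1916 + ((9 - 1*(-7))*v(-4, -5 - 1*(-2)))*0)/(-687 + 2942) = (1916 + ((9 - 1*(-7))*(-5/3))*0)/(-687 + 2942) = (1916 + ((9 + 7)*(-5/3))*0)/2255 = (1916 + (16*(-5/3))*0)*(1/2255) = (1916 - 80/3*0)*(1/2255) = (1916 + 0)*(1/2255) = 1916*(1/2255) = 1916/2255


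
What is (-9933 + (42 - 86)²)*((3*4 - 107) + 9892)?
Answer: -78346609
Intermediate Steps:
(-9933 + (42 - 86)²)*((3*4 - 107) + 9892) = (-9933 + (-44)²)*((12 - 107) + 9892) = (-9933 + 1936)*(-95 + 9892) = -7997*9797 = -78346609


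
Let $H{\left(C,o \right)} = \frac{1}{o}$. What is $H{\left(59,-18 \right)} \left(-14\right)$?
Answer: $\frac{7}{9} \approx 0.77778$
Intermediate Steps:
$H{\left(59,-18 \right)} \left(-14\right) = \frac{1}{-18} \left(-14\right) = \left(- \frac{1}{18}\right) \left(-14\right) = \frac{7}{9}$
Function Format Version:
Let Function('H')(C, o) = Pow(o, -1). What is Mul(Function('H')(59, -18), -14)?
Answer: Rational(7, 9) ≈ 0.77778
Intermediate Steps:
Mul(Function('H')(59, -18), -14) = Mul(Pow(-18, -1), -14) = Mul(Rational(-1, 18), -14) = Rational(7, 9)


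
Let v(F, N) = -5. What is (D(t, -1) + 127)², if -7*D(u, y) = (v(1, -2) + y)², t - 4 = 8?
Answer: 727609/49 ≈ 14849.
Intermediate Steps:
t = 12 (t = 4 + 8 = 12)
D(u, y) = -(-5 + y)²/7
(D(t, -1) + 127)² = (-(-5 - 1)²/7 + 127)² = (-⅐*(-6)² + 127)² = (-⅐*36 + 127)² = (-36/7 + 127)² = (853/7)² = 727609/49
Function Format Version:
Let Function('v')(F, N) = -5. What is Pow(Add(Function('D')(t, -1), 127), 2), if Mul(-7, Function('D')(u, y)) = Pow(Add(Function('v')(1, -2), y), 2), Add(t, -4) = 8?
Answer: Rational(727609, 49) ≈ 14849.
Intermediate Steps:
t = 12 (t = Add(4, 8) = 12)
Function('D')(u, y) = Mul(Rational(-1, 7), Pow(Add(-5, y), 2))
Pow(Add(Function('D')(t, -1), 127), 2) = Pow(Add(Mul(Rational(-1, 7), Pow(Add(-5, -1), 2)), 127), 2) = Pow(Add(Mul(Rational(-1, 7), Pow(-6, 2)), 127), 2) = Pow(Add(Mul(Rational(-1, 7), 36), 127), 2) = Pow(Add(Rational(-36, 7), 127), 2) = Pow(Rational(853, 7), 2) = Rational(727609, 49)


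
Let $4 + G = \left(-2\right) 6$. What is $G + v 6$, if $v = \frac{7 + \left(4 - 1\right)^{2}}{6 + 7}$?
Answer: $- \frac{112}{13} \approx -8.6154$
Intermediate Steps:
$G = -16$ ($G = -4 - 12 = -16$)
$v = \frac{16}{13}$ ($v = \frac{7 + 3^{2}}{13} = \left(7 + 9\right) \frac{1}{13} = 16 \cdot \frac{1}{13} = \frac{16}{13} \approx 1.2308$)
$G + v 6 = -16 + \frac{16}{13} \cdot 6 = -16 + \frac{96}{13} = - \frac{112}{13}$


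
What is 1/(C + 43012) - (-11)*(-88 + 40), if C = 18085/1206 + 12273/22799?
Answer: -624659670732774/1183067610281 ≈ -528.00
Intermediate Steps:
C = 427121153/27495594 (C = 18085*(1/1206) + 12273*(1/22799) = 18085/1206 + 12273/22799 = 427121153/27495594 ≈ 15.534)
1/(C + 43012) - (-11)*(-88 + 40) = 1/(427121153/27495594 + 43012) - (-11)*(-88 + 40) = 1/(1183067610281/27495594) - (-11)*(-48) = 27495594/1183067610281 - 1*528 = 27495594/1183067610281 - 528 = -624659670732774/1183067610281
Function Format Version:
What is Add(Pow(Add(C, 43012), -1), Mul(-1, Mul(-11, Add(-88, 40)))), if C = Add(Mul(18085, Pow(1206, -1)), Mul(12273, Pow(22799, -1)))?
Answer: Rational(-624659670732774, 1183067610281) ≈ -528.00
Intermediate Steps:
C = Rational(427121153, 27495594) (C = Add(Mul(18085, Rational(1, 1206)), Mul(12273, Rational(1, 22799))) = Add(Rational(18085, 1206), Rational(12273, 22799)) = Rational(427121153, 27495594) ≈ 15.534)
Add(Pow(Add(C, 43012), -1), Mul(-1, Mul(-11, Add(-88, 40)))) = Add(Pow(Add(Rational(427121153, 27495594), 43012), -1), Mul(-1, Mul(-11, Add(-88, 40)))) = Add(Pow(Rational(1183067610281, 27495594), -1), Mul(-1, Mul(-11, -48))) = Add(Rational(27495594, 1183067610281), Mul(-1, 528)) = Add(Rational(27495594, 1183067610281), -528) = Rational(-624659670732774, 1183067610281)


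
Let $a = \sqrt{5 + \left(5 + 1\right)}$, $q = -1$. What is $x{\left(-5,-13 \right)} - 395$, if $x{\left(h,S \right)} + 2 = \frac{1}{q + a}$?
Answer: $- \frac{3969}{10} + \frac{\sqrt{11}}{10} \approx -396.57$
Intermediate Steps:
$a = \sqrt{11}$ ($a = \sqrt{5 + 6} = \sqrt{11} \approx 3.3166$)
$x{\left(h,S \right)} = -2 + \frac{1}{-1 + \sqrt{11}}$
$x{\left(-5,-13 \right)} - 395 = \left(- \frac{19}{10} + \frac{\sqrt{11}}{10}\right) - 395 = - \frac{3969}{10} + \frac{\sqrt{11}}{10}$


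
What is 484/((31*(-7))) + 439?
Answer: 94779/217 ≈ 436.77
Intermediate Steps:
484/((31*(-7))) + 439 = 484/(-217) + 439 = 484*(-1/217) + 439 = -484/217 + 439 = 94779/217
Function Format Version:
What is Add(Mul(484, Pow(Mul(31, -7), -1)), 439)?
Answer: Rational(94779, 217) ≈ 436.77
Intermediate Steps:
Add(Mul(484, Pow(Mul(31, -7), -1)), 439) = Add(Mul(484, Pow(-217, -1)), 439) = Add(Mul(484, Rational(-1, 217)), 439) = Add(Rational(-484, 217), 439) = Rational(94779, 217)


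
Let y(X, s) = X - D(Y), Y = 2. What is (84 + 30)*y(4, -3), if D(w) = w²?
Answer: 0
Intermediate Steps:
y(X, s) = -4 + X (y(X, s) = X - 1*2² = X - 1*4 = X - 4 = -4 + X)
(84 + 30)*y(4, -3) = (84 + 30)*(-4 + 4) = 114*0 = 0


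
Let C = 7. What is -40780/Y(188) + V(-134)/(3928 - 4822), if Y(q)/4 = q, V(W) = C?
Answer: -4557823/84036 ≈ -54.237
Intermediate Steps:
V(W) = 7
Y(q) = 4*q
-40780/Y(188) + V(-134)/(3928 - 4822) = -40780/(4*188) + 7/(3928 - 4822) = -40780/752 + 7/(-894) = -40780*1/752 + 7*(-1/894) = -10195/188 - 7/894 = -4557823/84036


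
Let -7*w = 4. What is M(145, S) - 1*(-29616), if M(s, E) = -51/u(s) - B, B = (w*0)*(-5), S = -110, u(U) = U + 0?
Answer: 4294269/145 ≈ 29616.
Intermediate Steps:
w = -4/7 (w = -⅐*4 = -4/7 ≈ -0.57143)
u(U) = U
B = 0 (B = -4/7*0*(-5) = 0*(-5) = 0)
M(s, E) = -51/s (M(s, E) = -51/s - 1*0 = -51/s + 0 = -51/s)
M(145, S) - 1*(-29616) = -51/145 - 1*(-29616) = -51*1/145 + 29616 = -51/145 + 29616 = 4294269/145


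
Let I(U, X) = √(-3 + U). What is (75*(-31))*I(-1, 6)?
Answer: -4650*I ≈ -4650.0*I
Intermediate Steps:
(75*(-31))*I(-1, 6) = (75*(-31))*√(-3 - 1) = -4650*I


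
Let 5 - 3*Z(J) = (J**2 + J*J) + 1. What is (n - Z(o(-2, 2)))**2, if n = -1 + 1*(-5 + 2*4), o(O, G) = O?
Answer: 100/9 ≈ 11.111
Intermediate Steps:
Z(J) = 4/3 - 2*J**2/3 (Z(J) = 5/3 - ((J**2 + J*J) + 1)/3 = 5/3 - ((J**2 + J**2) + 1)/3 = 5/3 - (2*J**2 + 1)/3 = 5/3 - (1 + 2*J**2)/3 = 5/3 + (-1/3 - 2*J**2/3) = 4/3 - 2*J**2/3)
n = 2 (n = -1 + 1*(-5 + 8) = -1 + 1*3 = -1 + 3 = 2)
(n - Z(o(-2, 2)))**2 = (2 - (4/3 - 2/3*(-2)**2))**2 = (2 - (4/3 - 2/3*4))**2 = (2 - (4/3 - 8/3))**2 = (2 - 1*(-4/3))**2 = (2 + 4/3)**2 = (10/3)**2 = 100/9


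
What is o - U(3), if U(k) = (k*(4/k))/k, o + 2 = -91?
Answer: -283/3 ≈ -94.333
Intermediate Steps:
o = -93 (o = -2 - 91 = -93)
U(k) = 4/k
o - U(3) = -93 - 4/3 = -283/3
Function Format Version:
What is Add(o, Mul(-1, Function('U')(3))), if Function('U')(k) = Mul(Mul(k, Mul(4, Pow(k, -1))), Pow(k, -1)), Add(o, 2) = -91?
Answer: Rational(-283, 3) ≈ -94.333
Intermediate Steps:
o = -93 (o = Add(-2, -91) = -93)
Function('U')(k) = Mul(4, Pow(k, -1))
Add(o, Mul(-1, Function('U')(3))) = Add(-93, Mul(-1, Mul(4, Pow(3, -1)))) = Add(-93, Mul(-1, Mul(4, Rational(1, 3)))) = Add(-93, Mul(-1, Rational(4, 3))) = Add(-93, Rational(-4, 3)) = Rational(-283, 3)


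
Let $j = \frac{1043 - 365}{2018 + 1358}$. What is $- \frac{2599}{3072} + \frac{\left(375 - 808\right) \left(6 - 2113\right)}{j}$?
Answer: $\frac{525658262595}{115712} \approx 4.5428 \cdot 10^{6}$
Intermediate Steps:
$j = \frac{339}{1688}$ ($j = \frac{678}{3376} = 678 \cdot \frac{1}{3376} = \frac{339}{1688} \approx 0.20083$)
$- \frac{2599}{3072} + \frac{\left(375 - 808\right) \left(6 - 2113\right)}{j} = - \frac{2599}{3072} + \frac{\left(375 - 808\right) \left(6 - 2113\right)}{\frac{339}{1688}} = \left(-2599\right) \frac{1}{3072} + \left(-433\right) \left(-2107\right) \frac{1688}{339} = - \frac{2599}{3072} + 912331 \cdot \frac{1688}{339} = - \frac{2599}{3072} + \frac{1540014728}{339} = \frac{525658262595}{115712}$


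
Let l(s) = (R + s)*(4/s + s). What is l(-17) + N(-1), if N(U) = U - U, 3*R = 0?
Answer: 293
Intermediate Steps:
R = 0 (R = (⅓)*0 = 0)
N(U) = 0
l(s) = s*(s + 4/s) (l(s) = (0 + s)*(4/s + s) = s*(s + 4/s))
l(-17) + N(-1) = (4 + (-17)²) + 0 = (4 + 289) + 0 = 293 + 0 = 293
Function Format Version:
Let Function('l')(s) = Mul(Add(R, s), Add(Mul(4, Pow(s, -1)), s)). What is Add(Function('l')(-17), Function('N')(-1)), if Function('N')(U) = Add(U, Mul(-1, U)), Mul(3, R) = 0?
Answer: 293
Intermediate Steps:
R = 0 (R = Mul(Rational(1, 3), 0) = 0)
Function('N')(U) = 0
Function('l')(s) = Mul(s, Add(s, Mul(4, Pow(s, -1)))) (Function('l')(s) = Mul(Add(0, s), Add(Mul(4, Pow(s, -1)), s)) = Mul(s, Add(s, Mul(4, Pow(s, -1)))))
Add(Function('l')(-17), Function('N')(-1)) = Add(Add(4, Pow(-17, 2)), 0) = Add(Add(4, 289), 0) = Add(293, 0) = 293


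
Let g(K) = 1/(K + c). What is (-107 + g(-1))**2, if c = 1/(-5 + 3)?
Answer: 104329/9 ≈ 11592.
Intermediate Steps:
c = -1/2 (c = 1/(-2) = -1/2 ≈ -0.50000)
g(K) = 1/(-1/2 + K) (g(K) = 1/(K - 1/2) = 1/(-1/2 + K))
(-107 + g(-1))**2 = (-107 + 2/(-1 + 2*(-1)))**2 = (-107 + 2/(-1 - 2))**2 = (-107 + 2/(-3))**2 = (-107 + 2*(-1/3))**2 = (-107 - 2/3)**2 = (-323/3)**2 = 104329/9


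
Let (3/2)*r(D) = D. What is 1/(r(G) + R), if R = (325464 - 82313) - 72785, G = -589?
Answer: 3/509920 ≈ 5.8833e-6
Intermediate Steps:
r(D) = 2*D/3
R = 170366 (R = 243151 - 72785 = 170366)
1/(r(G) + R) = 1/((2/3)*(-589) + 170366) = 1/(-1178/3 + 170366) = 1/(509920/3) = 3/509920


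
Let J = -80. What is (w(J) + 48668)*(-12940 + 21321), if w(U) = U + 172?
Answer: 408657560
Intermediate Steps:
w(U) = 172 + U
(w(J) + 48668)*(-12940 + 21321) = ((172 - 80) + 48668)*(-12940 + 21321) = (92 + 48668)*8381 = 48760*8381 = 408657560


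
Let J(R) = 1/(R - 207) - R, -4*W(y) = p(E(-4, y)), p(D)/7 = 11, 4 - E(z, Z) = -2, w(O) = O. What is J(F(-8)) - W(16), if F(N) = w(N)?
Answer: 23431/860 ≈ 27.245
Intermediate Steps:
F(N) = N
E(z, Z) = 6 (E(z, Z) = 4 - 1*(-2) = 4 + 2 = 6)
p(D) = 77 (p(D) = 7*11 = 77)
W(y) = -77/4 (W(y) = -1/4*77 = -77/4)
J(R) = 1/(-207 + R) - R
J(F(-8)) - W(16) = (1 - 1*(-8)**2 + 207*(-8))/(-207 - 8) - 1*(-77/4) = (1 - 1*64 - 1656)/(-215) + 77/4 = -(1 - 64 - 1656)/215 + 77/4 = -1/215*(-1719) + 77/4 = 1719/215 + 77/4 = 23431/860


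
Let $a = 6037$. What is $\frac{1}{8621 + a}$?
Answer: $\frac{1}{14658} \approx 6.8222 \cdot 10^{-5}$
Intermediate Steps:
$\frac{1}{8621 + a} = \frac{1}{8621 + 6037} = \frac{1}{14658}$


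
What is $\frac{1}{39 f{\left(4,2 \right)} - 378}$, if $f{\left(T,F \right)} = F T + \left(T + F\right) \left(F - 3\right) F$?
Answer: $- \frac{1}{534} \approx -0.0018727$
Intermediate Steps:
$f{\left(T,F \right)} = F T + F \left(-3 + F\right) \left(F + T\right)$ ($f{\left(T,F \right)} = F T + \left(F + T\right) \left(-3 + F\right) F = F T + \left(-3 + F\right) \left(F + T\right) F = F T + F \left(-3 + F\right) \left(F + T\right)$)
$\frac{1}{39 f{\left(4,2 \right)} - 378} = \frac{1}{39 \cdot 2 \left(2^{2} - 6 - 8 + 2 \cdot 4\right) - 378} = \frac{1}{39 \cdot 2 \left(4 - 6 - 8 + 8\right) - 378} = \frac{1}{39 \cdot 2 \left(-2\right) - 378} = \frac{1}{39 \left(-4\right) - 378} = \frac{1}{-156 - 378} = \frac{1}{-534} = - \frac{1}{534}$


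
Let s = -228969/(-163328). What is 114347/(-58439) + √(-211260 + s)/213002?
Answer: -114347/58439 + I*√22013835470418/2174324416 ≈ -1.9567 + 0.0021579*I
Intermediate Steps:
s = 228969/163328 (s = -228969*(-1/163328) = 228969/163328 ≈ 1.4019)
114347/(-58439) + √(-211260 + s)/213002 = 114347/(-58439) + √(-211260 + 228969/163328)/213002 = 114347*(-1/58439) + √(-34504444311/163328)*(1/213002) = -114347/58439 + (I*√22013835470418/10208)*(1/213002) = -114347/58439 + I*√22013835470418/2174324416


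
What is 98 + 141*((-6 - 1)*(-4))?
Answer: 4046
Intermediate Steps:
98 + 141*((-6 - 1)*(-4)) = 98 + 141*(-7*(-4)) = 98 + 141*28 = 98 + 3948 = 4046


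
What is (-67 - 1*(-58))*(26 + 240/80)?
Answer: -261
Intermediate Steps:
(-67 - 1*(-58))*(26 + 240/80) = (-67 + 58)*(26 + 240*(1/80)) = -9*(26 + 3) = -9*29 = -261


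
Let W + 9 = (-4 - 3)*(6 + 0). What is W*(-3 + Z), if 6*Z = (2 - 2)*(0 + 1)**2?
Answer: 153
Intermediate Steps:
W = -51 (W = -9 + (-4 - 3)*(6 + 0) = -9 - 7*6 = -9 - 42 = -51)
Z = 0 (Z = ((2 - 2)*(0 + 1)**2)/6 = (0*1**2)/6 = (0*1)/6 = (1/6)*0 = 0)
W*(-3 + Z) = -51*(-3 + 0) = -51*(-3) = 153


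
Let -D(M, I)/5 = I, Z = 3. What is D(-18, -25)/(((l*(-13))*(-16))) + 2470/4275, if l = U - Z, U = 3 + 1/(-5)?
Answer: -22717/9360 ≈ -2.4270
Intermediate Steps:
D(M, I) = -5*I
U = 14/5 (U = 3 - 1/5 = 14/5 ≈ 2.8000)
l = -1/5 (l = 14/5 - 1*3 = 14/5 - 3 = -1/5 ≈ -0.20000)
D(-18, -25)/(((l*(-13))*(-16))) + 2470/4275 = (-5*(-25))/((-1/5*(-13)*(-16))) + 2470/4275 = 125/(((13/5)*(-16))) + 2470*(1/4275) = 125/(-208/5) + 26/45 = 125*(-5/208) + 26/45 = -625/208 + 26/45 = -22717/9360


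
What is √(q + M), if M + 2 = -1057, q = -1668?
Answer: 3*I*√303 ≈ 52.221*I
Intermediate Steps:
M = -1059 (M = -2 - 1057 = -1059)
√(q + M) = √(-1668 - 1059) = √(-2727) = 3*I*√303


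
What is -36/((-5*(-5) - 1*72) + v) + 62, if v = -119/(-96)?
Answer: 275822/4393 ≈ 62.787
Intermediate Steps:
v = 119/96 (v = -119*(-1/96) = 119/96 ≈ 1.2396)
-36/((-5*(-5) - 1*72) + v) + 62 = -36/((-5*(-5) - 1*72) + 119/96) + 62 = -36/((25 - 72) + 119/96) + 62 = -36/(-47 + 119/96) + 62 = -36/(-4393/96) + 62 = -96/4393*(-36) + 62 = 3456/4393 + 62 = 275822/4393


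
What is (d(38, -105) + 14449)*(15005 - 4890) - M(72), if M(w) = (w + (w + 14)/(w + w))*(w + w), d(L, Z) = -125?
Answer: 144876806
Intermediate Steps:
M(w) = 2*w*(w + (14 + w)/(2*w)) (M(w) = (w + (14 + w)/((2*w)))*(2*w) = (w + (14 + w)*(1/(2*w)))*(2*w) = (w + (14 + w)/(2*w))*(2*w) = 2*w*(w + (14 + w)/(2*w)))
(d(38, -105) + 14449)*(15005 - 4890) - M(72) = (-125 + 14449)*(15005 - 4890) - (14 + 72 + 2*72²) = 14324*10115 - (14 + 72 + 2*5184) = 144887260 - (14 + 72 + 10368) = 144887260 - 1*10454 = 144887260 - 10454 = 144876806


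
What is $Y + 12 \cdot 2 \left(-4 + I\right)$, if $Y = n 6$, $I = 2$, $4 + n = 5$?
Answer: $-42$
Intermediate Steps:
$n = 1$ ($n = -4 + 5 = 1$)
$Y = 6$ ($Y = 1 \cdot 6 = 6$)
$Y + 12 \cdot 2 \left(-4 + I\right) = 6 + 12 \cdot 2 \left(-4 + 2\right) = 6 + 12 \cdot 2 \left(-2\right) = 6 + 12 \left(-4\right) = 6 - 48 = -42$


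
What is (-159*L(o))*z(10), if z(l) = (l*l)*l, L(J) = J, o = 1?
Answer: -159000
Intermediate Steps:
z(l) = l³ (z(l) = l²*l = l³)
(-159*L(o))*z(10) = -159*1*10³ = -159*1000 = -159000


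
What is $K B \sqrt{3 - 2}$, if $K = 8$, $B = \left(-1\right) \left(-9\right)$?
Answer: $72$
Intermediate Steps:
$B = 9$
$K B \sqrt{3 - 2} = 8 \cdot 9 \sqrt{3 - 2} = 72 \sqrt{1} = 72 \cdot 1 = 72$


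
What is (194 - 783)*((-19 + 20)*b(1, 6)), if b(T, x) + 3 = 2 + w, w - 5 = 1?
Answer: -2945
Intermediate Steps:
w = 6 (w = 5 + 1 = 6)
b(T, x) = 5 (b(T, x) = -3 + (2 + 6) = -3 + 8 = 5)
(194 - 783)*((-19 + 20)*b(1, 6)) = (194 - 783)*((-19 + 20)*5) = -589*5 = -2945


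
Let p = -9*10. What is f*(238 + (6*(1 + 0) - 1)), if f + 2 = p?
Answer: -22356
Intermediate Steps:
p = -90
f = -92 (f = -2 - 90 = -92)
f*(238 + (6*(1 + 0) - 1)) = -92*(238 + (6*(1 + 0) - 1)) = -92*(238 + (6*1 - 1)) = -92*(238 + (6 - 1)) = -92*(238 + 5) = -92*243 = -22356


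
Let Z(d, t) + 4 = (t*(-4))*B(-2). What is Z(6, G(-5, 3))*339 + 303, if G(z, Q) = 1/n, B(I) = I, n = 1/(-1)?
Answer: -3765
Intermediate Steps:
n = -1 (n = 1*(-1) = -1)
G(z, Q) = -1 (G(z, Q) = 1/(-1) = -1)
Z(d, t) = -4 + 8*t (Z(d, t) = -4 + (t*(-4))*(-2) = -4 - 4*t*(-2) = -4 + 8*t)
Z(6, G(-5, 3))*339 + 303 = (-4 + 8*(-1))*339 + 303 = (-4 - 8)*339 + 303 = -12*339 + 303 = -4068 + 303 = -3765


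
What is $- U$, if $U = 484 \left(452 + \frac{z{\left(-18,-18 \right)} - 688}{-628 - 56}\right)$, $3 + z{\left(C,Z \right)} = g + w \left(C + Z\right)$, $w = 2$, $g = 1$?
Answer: $- \frac{12500510}{57} \approx -2.1931 \cdot 10^{5}$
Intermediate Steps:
$z{\left(C,Z \right)} = -2 + 2 C + 2 Z$ ($z{\left(C,Z \right)} = -3 + \left(1 + 2 \left(C + Z\right)\right) = -3 + \left(1 + \left(2 C + 2 Z\right)\right) = -3 + \left(1 + 2 C + 2 Z\right) = -2 + 2 C + 2 Z$)
$U = \frac{12500510}{57}$ ($U = 484 \left(452 + \frac{\left(-2 + 2 \left(-18\right) + 2 \left(-18\right)\right) - 688}{-628 - 56}\right) = 484 \left(452 + \frac{\left(-2 - 36 - 36\right) - 688}{-684}\right) = 484 \left(452 + \left(-74 - 688\right) \left(- \frac{1}{684}\right)\right) = 484 \left(452 - - \frac{127}{114}\right) = 484 \left(452 + \frac{127}{114}\right) = 484 \cdot \frac{51655}{114} = \frac{12500510}{57} \approx 2.1931 \cdot 10^{5}$)
$- U = \left(-1\right) \frac{12500510}{57} = - \frac{12500510}{57}$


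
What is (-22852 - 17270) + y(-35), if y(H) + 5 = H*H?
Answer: -38902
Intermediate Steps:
y(H) = -5 + H² (y(H) = -5 + H*H = -5 + H²)
(-22852 - 17270) + y(-35) = (-22852 - 17270) + (-5 + (-35)²) = -40122 + (-5 + 1225) = -40122 + 1220 = -38902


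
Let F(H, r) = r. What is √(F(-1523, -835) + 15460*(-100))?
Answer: I*√1546835 ≈ 1243.7*I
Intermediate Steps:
√(F(-1523, -835) + 15460*(-100)) = √(-835 + 15460*(-100)) = √(-835 - 1546000) = √(-1546835) = I*√1546835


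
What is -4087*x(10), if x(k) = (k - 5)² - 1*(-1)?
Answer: -106262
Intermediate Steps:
x(k) = 1 + (-5 + k)² (x(k) = (-5 + k)² + 1 = 1 + (-5 + k)²)
-4087*x(10) = -4087*(1 + (-5 + 10)²) = -4087*(1 + 5²) = -4087*(1 + 25) = -4087*26 = -106262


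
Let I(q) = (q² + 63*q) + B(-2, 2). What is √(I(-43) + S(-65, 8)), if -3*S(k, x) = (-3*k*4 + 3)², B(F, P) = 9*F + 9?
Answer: 4*I*√12827 ≈ 453.03*I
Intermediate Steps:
B(F, P) = 9 + 9*F
I(q) = -9 + q² + 63*q (I(q) = (q² + 63*q) + (9 + 9*(-2)) = (q² + 63*q) + (9 - 18) = (q² + 63*q) - 9 = -9 + q² + 63*q)
S(k, x) = -(3 - 12*k)²/3 (S(k, x) = -(-3*k*4 + 3)²/3 = -(-12*k + 3)²/3 = -(3 - 12*k)²/3)
√(I(-43) + S(-65, 8)) = √((-9 + (-43)² + 63*(-43)) - 3*(-1 + 4*(-65))²) = √((-9 + 1849 - 2709) - 3*(-1 - 260)²) = √(-869 - 3*(-261)²) = √(-869 - 3*68121) = √(-869 - 204363) = √(-205232) = 4*I*√12827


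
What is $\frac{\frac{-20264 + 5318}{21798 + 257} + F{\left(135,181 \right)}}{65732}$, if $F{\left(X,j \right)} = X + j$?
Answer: $\frac{3477217}{724859630} \approx 0.0047971$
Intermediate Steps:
$\frac{\frac{-20264 + 5318}{21798 + 257} + F{\left(135,181 \right)}}{65732} = \frac{\frac{-20264 + 5318}{21798 + 257} + \left(135 + 181\right)}{65732} = \left(- \frac{14946}{22055} + 316\right) \frac{1}{65732} = \frac{6954434}{22055} \cdot \frac{1}{65732} = \frac{3477217}{724859630}$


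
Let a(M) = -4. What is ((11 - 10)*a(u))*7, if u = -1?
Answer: -28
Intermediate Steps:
((11 - 10)*a(u))*7 = ((11 - 10)*(-4))*7 = (1*(-4))*7 = -4*7 = -28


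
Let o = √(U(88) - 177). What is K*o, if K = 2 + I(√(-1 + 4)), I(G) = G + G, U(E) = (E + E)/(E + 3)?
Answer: 2*I*(√1449721 + √4349163)/91 ≈ 72.297*I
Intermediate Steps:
U(E) = 2*E/(3 + E) (U(E) = (2*E)/(3 + E) = 2*E/(3 + E))
I(G) = 2*G
K = 2 + 2*√3 (K = 2 + 2*√(-1 + 4) = 2 + 2*√3 ≈ 5.4641)
o = I*√1449721/91 (o = √(2*88/(3 + 88) - 177) = √(2*88/91 - 177) = √(2*88*(1/91) - 177) = √(176/91 - 177) = √(-15931/91) = I*√1449721/91 ≈ 13.231*I)
K*o = (2 + 2*√3)*(I*√1449721/91) = I*√1449721*(2 + 2*√3)/91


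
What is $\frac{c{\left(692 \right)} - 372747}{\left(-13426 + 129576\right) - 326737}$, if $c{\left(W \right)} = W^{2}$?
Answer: $- \frac{106117}{210587} \approx -0.50391$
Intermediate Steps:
$\frac{c{\left(692 \right)} - 372747}{\left(-13426 + 129576\right) - 326737} = \frac{692^{2} - 372747}{\left(-13426 + 129576\right) - 326737} = \frac{478864 - 372747}{116150 - 326737} = \frac{106117}{-210587} = 106117 \left(- \frac{1}{210587}\right) = - \frac{106117}{210587}$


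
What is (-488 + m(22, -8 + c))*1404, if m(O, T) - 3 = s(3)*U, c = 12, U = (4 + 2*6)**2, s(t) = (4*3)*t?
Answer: 12258324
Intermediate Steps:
s(t) = 12*t
U = 256 (U = (4 + 12)**2 = 16**2 = 256)
m(O, T) = 9219 (m(O, T) = 3 + (12*3)*256 = 3 + 36*256 = 3 + 9216 = 9219)
(-488 + m(22, -8 + c))*1404 = (-488 + 9219)*1404 = 8731*1404 = 12258324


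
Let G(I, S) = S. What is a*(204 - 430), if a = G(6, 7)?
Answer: -1582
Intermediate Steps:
a = 7
a*(204 - 430) = 7*(204 - 430) = 7*(-226) = -1582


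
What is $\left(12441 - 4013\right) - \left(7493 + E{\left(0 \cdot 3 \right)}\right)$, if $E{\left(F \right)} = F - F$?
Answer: $935$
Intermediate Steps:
$E{\left(F \right)} = 0$
$\left(12441 - 4013\right) - \left(7493 + E{\left(0 \cdot 3 \right)}\right) = \left(12441 - 4013\right) - 7493 = 8428 + \left(-7493 + 0\right) = 8428 - 7493 = 935$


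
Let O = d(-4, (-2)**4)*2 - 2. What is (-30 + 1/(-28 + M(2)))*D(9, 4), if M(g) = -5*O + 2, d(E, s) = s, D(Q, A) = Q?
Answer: -47529/176 ≈ -270.05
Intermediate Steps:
O = 30 (O = (-2)**4*2 - 2 = 16*2 - 2 = 32 - 2 = 30)
M(g) = -148 (M(g) = -5*30 + 2 = -150 + 2 = -148)
(-30 + 1/(-28 + M(2)))*D(9, 4) = (-30 + 1/(-28 - 148))*9 = (-30 + 1/(-176))*9 = (-30 - 1/176)*9 = -5281/176*9 = -47529/176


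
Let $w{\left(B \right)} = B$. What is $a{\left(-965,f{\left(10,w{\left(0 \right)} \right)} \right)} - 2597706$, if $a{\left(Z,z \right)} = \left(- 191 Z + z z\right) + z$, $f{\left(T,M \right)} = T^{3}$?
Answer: $-1412391$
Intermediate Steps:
$a{\left(Z,z \right)} = z + z^{2} - 191 Z$ ($a{\left(Z,z \right)} = \left(- 191 Z + z^{2}\right) + z = \left(z^{2} - 191 Z\right) + z = z + z^{2} - 191 Z$)
$a{\left(-965,f{\left(10,w{\left(0 \right)} \right)} \right)} - 2597706 = \left(10^{3} + \left(10^{3}\right)^{2} - -184315\right) - 2597706 = \left(1000 + 1000^{2} + 184315\right) - 2597706 = \left(1000 + 1000000 + 184315\right) - 2597706 = 1185315 - 2597706 = -1412391$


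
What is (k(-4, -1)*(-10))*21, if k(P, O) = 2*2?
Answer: -840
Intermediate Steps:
k(P, O) = 4
(k(-4, -1)*(-10))*21 = (4*(-10))*21 = -40*21 = -840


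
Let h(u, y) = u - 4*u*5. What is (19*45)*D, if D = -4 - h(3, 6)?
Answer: 45315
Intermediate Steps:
h(u, y) = -19*u (h(u, y) = u - 20*u = -19*u)
D = 53 (D = -4 - (-19)*3 = -4 - 1*(-57) = -4 + 57 = 53)
(19*45)*D = (19*45)*53 = 855*53 = 45315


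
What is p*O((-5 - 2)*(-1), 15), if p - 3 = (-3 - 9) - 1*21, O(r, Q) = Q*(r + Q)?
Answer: -9900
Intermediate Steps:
O(r, Q) = Q*(Q + r)
p = -30 (p = 3 + ((-3 - 9) - 1*21) = 3 + (-12 - 21) = 3 - 33 = -30)
p*O((-5 - 2)*(-1), 15) = -450*(15 + (-5 - 2)*(-1)) = -450*(15 - 7*(-1)) = -450*(15 + 7) = -450*22 = -30*330 = -9900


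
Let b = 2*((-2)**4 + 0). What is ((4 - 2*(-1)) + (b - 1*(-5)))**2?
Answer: 1849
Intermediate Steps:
b = 32 (b = 2*(16 + 0) = 2*16 = 32)
((4 - 2*(-1)) + (b - 1*(-5)))**2 = ((4 - 2*(-1)) + (32 - 1*(-5)))**2 = ((4 + 2) + (32 + 5))**2 = (6 + 37)**2 = 43**2 = 1849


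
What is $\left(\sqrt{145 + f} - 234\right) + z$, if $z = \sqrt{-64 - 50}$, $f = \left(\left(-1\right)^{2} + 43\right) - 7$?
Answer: $-234 + \sqrt{182} + i \sqrt{114} \approx -220.51 + 10.677 i$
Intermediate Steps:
$f = 37$ ($f = \left(1 + 43\right) - 7 = 44 - 7 = 37$)
$z = i \sqrt{114}$ ($z = \sqrt{-114} = i \sqrt{114} \approx 10.677 i$)
$\left(\sqrt{145 + f} - 234\right) + z = \left(\sqrt{145 + 37} - 234\right) + i \sqrt{114} = \left(\sqrt{182} - 234\right) + i \sqrt{114} = \left(-234 + \sqrt{182}\right) + i \sqrt{114} = -234 + \sqrt{182} + i \sqrt{114}$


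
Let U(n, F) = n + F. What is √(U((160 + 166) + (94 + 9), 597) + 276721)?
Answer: √277747 ≈ 527.02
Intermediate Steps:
U(n, F) = F + n
√(U((160 + 166) + (94 + 9), 597) + 276721) = √((597 + ((160 + 166) + (94 + 9))) + 276721) = √((597 + (326 + 103)) + 276721) = √((597 + 429) + 276721) = √(1026 + 276721) = √277747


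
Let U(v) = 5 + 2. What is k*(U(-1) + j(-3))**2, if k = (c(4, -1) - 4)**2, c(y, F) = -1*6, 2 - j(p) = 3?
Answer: 3600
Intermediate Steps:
j(p) = -1 (j(p) = 2 - 1*3 = 2 - 3 = -1)
U(v) = 7
c(y, F) = -6
k = 100 (k = (-6 - 4)**2 = (-10)**2 = 100)
k*(U(-1) + j(-3))**2 = 100*(7 - 1)**2 = 100*6**2 = 100*36 = 3600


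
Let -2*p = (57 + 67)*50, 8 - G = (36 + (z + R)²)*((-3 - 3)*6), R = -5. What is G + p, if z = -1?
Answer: -500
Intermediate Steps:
G = 2600 (G = 8 - (36 + (-1 - 5)²)*(-3 - 3)*6 = 8 - (36 + (-6)²)*(-6*6) = 8 - (36 + 36)*(-36) = 8 - 72*(-36) = 8 - 1*(-2592) = 8 + 2592 = 2600)
p = -3100 (p = -(57 + 67)*50/2 = -62*50 = -½*6200 = -3100)
G + p = 2600 - 3100 = -500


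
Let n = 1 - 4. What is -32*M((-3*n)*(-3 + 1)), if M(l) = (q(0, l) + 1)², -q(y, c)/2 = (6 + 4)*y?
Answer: -32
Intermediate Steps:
n = -3
q(y, c) = -20*y (q(y, c) = -2*(6 + 4)*y = -20*y)
M(l) = 1 (M(l) = (-20*0 + 1)² = (0 + 1)² = 1² = 1)
-32*M((-3*n)*(-3 + 1)) = -32*1 = -32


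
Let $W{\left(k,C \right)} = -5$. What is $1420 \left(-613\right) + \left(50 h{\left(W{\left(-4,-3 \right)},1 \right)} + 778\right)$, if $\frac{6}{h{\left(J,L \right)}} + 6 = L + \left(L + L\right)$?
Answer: $-869782$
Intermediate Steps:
$h{\left(J,L \right)} = \frac{6}{-6 + 3 L}$ ($h{\left(J,L \right)} = \frac{6}{-6 + \left(L + \left(L + L\right)\right)} = \frac{6}{-6 + \left(L + 2 L\right)} = \frac{6}{-6 + 3 L}$)
$1420 \left(-613\right) + \left(50 h{\left(W{\left(-4,-3 \right)},1 \right)} + 778\right) = 1420 \left(-613\right) + \left(50 \frac{2}{-2 + 1} + 778\right) = -870460 + \left(50 \frac{2}{-1} + 778\right) = -870460 + \left(50 \cdot 2 \left(-1\right) + 778\right) = -870460 + \left(50 \left(-2\right) + 778\right) = -870460 + \left(-100 + 778\right) = -870460 + 678 = -869782$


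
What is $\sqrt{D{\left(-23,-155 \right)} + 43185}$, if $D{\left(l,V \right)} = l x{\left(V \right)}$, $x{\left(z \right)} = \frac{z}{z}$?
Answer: $\sqrt{43162} \approx 207.75$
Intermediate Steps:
$x{\left(z \right)} = 1$
$D{\left(l,V \right)} = l$ ($D{\left(l,V \right)} = l 1 = l$)
$\sqrt{D{\left(-23,-155 \right)} + 43185} = \sqrt{-23 + 43185} = \sqrt{43162}$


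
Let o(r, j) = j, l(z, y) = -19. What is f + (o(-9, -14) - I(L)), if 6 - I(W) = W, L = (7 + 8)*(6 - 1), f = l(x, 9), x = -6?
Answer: 36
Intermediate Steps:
f = -19
L = 75 (L = 15*5 = 75)
I(W) = 6 - W
f + (o(-9, -14) - I(L)) = -19 + (-14 - (6 - 1*75)) = -19 + (-14 - (6 - 75)) = -19 + (-14 - 1*(-69)) = -19 + (-14 + 69) = -19 + 55 = 36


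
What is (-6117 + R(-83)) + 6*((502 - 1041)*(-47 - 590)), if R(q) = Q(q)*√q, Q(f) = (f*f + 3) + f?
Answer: 2053941 + 6809*I*√83 ≈ 2.0539e+6 + 62033.0*I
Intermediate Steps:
Q(f) = 3 + f + f² (Q(f) = (f² + 3) + f = (3 + f²) + f = 3 + f + f²)
R(q) = √q*(3 + q + q²) (R(q) = (3 + q + q²)*√q = √q*(3 + q + q²))
(-6117 + R(-83)) + 6*((502 - 1041)*(-47 - 590)) = (-6117 + √(-83)*(3 - 83 + (-83)²)) + 6*((502 - 1041)*(-47 - 590)) = (-6117 + (I*√83)*(3 - 83 + 6889)) + 6*(-539*(-637)) = (-6117 + (I*√83)*6809) + 6*343343 = (-6117 + 6809*I*√83) + 2060058 = 2053941 + 6809*I*√83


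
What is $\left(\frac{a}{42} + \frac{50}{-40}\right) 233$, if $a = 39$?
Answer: $- \frac{2097}{28} \approx -74.893$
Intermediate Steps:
$\left(\frac{a}{42} + \frac{50}{-40}\right) 233 = \left(\frac{39}{42} + \frac{50}{-40}\right) 233 = \left(39 \cdot \frac{1}{42} + 50 \left(- \frac{1}{40}\right)\right) 233 = \left(\frac{13}{14} - \frac{5}{4}\right) 233 = \left(- \frac{9}{28}\right) 233 = - \frac{2097}{28}$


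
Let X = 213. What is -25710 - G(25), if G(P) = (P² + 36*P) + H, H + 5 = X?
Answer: -27443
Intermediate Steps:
H = 208 (H = -5 + 213 = 208)
G(P) = 208 + P² + 36*P (G(P) = (P² + 36*P) + 208 = 208 + P² + 36*P)
-25710 - G(25) = -25710 - (208 + 25² + 36*25) = -25710 - (208 + 625 + 900) = -25710 - 1*1733 = -25710 - 1733 = -27443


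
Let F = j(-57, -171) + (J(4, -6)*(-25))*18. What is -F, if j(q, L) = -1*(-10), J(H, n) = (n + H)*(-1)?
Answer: 890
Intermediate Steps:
J(H, n) = -H - n (J(H, n) = (H + n)*(-1) = -H - n)
j(q, L) = 10
F = -890 (F = 10 + ((-1*4 - 1*(-6))*(-25))*18 = 10 + ((-4 + 6)*(-25))*18 = 10 + (2*(-25))*18 = 10 - 50*18 = 10 - 900 = -890)
-F = -1*(-890) = 890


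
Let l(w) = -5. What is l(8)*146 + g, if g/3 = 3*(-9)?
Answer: -811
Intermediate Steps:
g = -81 (g = 3*(3*(-9)) = 3*(-27) = -81)
l(8)*146 + g = -5*146 - 81 = -730 - 81 = -811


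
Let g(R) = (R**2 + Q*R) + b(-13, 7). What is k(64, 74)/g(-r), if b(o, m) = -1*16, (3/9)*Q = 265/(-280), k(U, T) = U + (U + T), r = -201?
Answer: 11312/2229601 ≈ 0.0050736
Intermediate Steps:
k(U, T) = T + 2*U (k(U, T) = U + (T + U) = T + 2*U)
Q = -159/56 (Q = 3*(265/(-280)) = 3*(265*(-1/280)) = 3*(-53/56) = -159/56 ≈ -2.8393)
b(o, m) = -16
g(R) = -16 + R**2 - 159*R/56 (g(R) = (R**2 - 159*R/56) - 16 = -16 + R**2 - 159*R/56)
k(64, 74)/g(-r) = (74 + 2*64)/(-16 + (-1*(-201))**2 - (-159)*(-201)/56) = (74 + 128)/(-16 + 201**2 - 159/56*201) = 202/(-16 + 40401 - 31959/56) = 202/(2229601/56) = 202*(56/2229601) = 11312/2229601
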